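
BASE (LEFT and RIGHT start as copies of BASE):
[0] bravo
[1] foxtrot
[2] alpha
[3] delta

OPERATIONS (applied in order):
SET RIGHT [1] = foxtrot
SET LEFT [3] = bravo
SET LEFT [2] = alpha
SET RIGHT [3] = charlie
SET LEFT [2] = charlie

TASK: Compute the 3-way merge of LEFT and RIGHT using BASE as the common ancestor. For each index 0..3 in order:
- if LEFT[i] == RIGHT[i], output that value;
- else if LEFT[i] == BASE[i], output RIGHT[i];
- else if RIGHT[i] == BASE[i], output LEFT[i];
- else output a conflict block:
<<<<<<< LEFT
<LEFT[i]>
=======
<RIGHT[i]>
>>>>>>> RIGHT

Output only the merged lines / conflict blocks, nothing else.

Final LEFT:  [bravo, foxtrot, charlie, bravo]
Final RIGHT: [bravo, foxtrot, alpha, charlie]
i=0: L=bravo R=bravo -> agree -> bravo
i=1: L=foxtrot R=foxtrot -> agree -> foxtrot
i=2: L=charlie, R=alpha=BASE -> take LEFT -> charlie
i=3: BASE=delta L=bravo R=charlie all differ -> CONFLICT

Answer: bravo
foxtrot
charlie
<<<<<<< LEFT
bravo
=======
charlie
>>>>>>> RIGHT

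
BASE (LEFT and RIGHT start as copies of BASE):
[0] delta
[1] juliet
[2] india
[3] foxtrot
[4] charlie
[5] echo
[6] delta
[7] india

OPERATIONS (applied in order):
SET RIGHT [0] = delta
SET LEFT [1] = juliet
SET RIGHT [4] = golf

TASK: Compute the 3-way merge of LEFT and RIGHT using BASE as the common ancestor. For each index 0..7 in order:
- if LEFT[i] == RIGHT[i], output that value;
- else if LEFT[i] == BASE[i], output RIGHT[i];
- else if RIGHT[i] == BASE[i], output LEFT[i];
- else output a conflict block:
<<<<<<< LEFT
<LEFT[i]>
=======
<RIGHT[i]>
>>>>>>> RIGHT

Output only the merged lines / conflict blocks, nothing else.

Answer: delta
juliet
india
foxtrot
golf
echo
delta
india

Derivation:
Final LEFT:  [delta, juliet, india, foxtrot, charlie, echo, delta, india]
Final RIGHT: [delta, juliet, india, foxtrot, golf, echo, delta, india]
i=0: L=delta R=delta -> agree -> delta
i=1: L=juliet R=juliet -> agree -> juliet
i=2: L=india R=india -> agree -> india
i=3: L=foxtrot R=foxtrot -> agree -> foxtrot
i=4: L=charlie=BASE, R=golf -> take RIGHT -> golf
i=5: L=echo R=echo -> agree -> echo
i=6: L=delta R=delta -> agree -> delta
i=7: L=india R=india -> agree -> india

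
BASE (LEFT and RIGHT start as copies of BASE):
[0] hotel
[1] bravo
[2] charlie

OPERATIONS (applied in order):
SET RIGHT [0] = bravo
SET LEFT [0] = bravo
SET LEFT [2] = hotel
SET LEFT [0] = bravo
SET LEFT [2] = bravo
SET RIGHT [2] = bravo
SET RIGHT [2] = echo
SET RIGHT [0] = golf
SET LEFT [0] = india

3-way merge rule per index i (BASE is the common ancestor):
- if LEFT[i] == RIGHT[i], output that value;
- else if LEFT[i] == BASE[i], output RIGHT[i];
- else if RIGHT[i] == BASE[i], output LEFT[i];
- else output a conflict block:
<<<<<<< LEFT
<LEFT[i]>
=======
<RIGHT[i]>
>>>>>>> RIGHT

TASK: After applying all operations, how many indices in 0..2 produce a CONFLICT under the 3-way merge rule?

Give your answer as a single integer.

Final LEFT:  [india, bravo, bravo]
Final RIGHT: [golf, bravo, echo]
i=0: BASE=hotel L=india R=golf all differ -> CONFLICT
i=1: L=bravo R=bravo -> agree -> bravo
i=2: BASE=charlie L=bravo R=echo all differ -> CONFLICT
Conflict count: 2

Answer: 2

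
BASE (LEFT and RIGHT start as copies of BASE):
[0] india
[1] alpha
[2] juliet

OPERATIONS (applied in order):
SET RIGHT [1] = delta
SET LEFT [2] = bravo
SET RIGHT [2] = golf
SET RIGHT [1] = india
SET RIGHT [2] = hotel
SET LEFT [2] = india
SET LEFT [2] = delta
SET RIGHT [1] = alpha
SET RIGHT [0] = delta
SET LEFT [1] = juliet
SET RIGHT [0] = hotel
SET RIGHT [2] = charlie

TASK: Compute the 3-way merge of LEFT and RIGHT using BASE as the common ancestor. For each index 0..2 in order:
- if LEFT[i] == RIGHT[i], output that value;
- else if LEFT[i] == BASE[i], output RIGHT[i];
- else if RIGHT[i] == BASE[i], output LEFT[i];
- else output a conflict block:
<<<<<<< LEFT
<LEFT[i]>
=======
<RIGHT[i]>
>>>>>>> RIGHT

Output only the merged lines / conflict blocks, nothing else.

Answer: hotel
juliet
<<<<<<< LEFT
delta
=======
charlie
>>>>>>> RIGHT

Derivation:
Final LEFT:  [india, juliet, delta]
Final RIGHT: [hotel, alpha, charlie]
i=0: L=india=BASE, R=hotel -> take RIGHT -> hotel
i=1: L=juliet, R=alpha=BASE -> take LEFT -> juliet
i=2: BASE=juliet L=delta R=charlie all differ -> CONFLICT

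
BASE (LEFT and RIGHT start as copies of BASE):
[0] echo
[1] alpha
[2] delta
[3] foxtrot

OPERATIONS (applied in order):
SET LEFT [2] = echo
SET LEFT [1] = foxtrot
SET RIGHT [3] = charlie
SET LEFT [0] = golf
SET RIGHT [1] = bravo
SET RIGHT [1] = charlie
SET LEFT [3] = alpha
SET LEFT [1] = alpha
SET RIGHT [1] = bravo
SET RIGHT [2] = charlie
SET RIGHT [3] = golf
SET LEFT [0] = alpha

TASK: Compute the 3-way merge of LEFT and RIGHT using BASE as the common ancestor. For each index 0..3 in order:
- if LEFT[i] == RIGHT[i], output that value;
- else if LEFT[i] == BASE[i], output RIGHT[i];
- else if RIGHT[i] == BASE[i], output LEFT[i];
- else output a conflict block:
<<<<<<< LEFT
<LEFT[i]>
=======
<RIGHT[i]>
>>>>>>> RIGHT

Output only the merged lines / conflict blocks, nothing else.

Final LEFT:  [alpha, alpha, echo, alpha]
Final RIGHT: [echo, bravo, charlie, golf]
i=0: L=alpha, R=echo=BASE -> take LEFT -> alpha
i=1: L=alpha=BASE, R=bravo -> take RIGHT -> bravo
i=2: BASE=delta L=echo R=charlie all differ -> CONFLICT
i=3: BASE=foxtrot L=alpha R=golf all differ -> CONFLICT

Answer: alpha
bravo
<<<<<<< LEFT
echo
=======
charlie
>>>>>>> RIGHT
<<<<<<< LEFT
alpha
=======
golf
>>>>>>> RIGHT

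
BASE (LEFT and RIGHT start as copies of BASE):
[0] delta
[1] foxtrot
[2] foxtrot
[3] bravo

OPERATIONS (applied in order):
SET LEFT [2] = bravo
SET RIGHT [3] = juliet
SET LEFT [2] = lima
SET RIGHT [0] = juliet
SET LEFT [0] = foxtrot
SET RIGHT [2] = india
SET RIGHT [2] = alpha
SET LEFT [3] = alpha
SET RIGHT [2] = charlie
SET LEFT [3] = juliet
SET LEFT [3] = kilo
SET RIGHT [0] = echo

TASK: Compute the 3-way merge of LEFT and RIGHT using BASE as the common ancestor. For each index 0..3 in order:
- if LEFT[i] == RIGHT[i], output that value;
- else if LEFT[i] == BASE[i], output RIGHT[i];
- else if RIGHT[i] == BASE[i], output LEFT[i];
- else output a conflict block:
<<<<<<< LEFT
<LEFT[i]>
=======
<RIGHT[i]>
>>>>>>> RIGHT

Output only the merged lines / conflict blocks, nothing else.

Answer: <<<<<<< LEFT
foxtrot
=======
echo
>>>>>>> RIGHT
foxtrot
<<<<<<< LEFT
lima
=======
charlie
>>>>>>> RIGHT
<<<<<<< LEFT
kilo
=======
juliet
>>>>>>> RIGHT

Derivation:
Final LEFT:  [foxtrot, foxtrot, lima, kilo]
Final RIGHT: [echo, foxtrot, charlie, juliet]
i=0: BASE=delta L=foxtrot R=echo all differ -> CONFLICT
i=1: L=foxtrot R=foxtrot -> agree -> foxtrot
i=2: BASE=foxtrot L=lima R=charlie all differ -> CONFLICT
i=3: BASE=bravo L=kilo R=juliet all differ -> CONFLICT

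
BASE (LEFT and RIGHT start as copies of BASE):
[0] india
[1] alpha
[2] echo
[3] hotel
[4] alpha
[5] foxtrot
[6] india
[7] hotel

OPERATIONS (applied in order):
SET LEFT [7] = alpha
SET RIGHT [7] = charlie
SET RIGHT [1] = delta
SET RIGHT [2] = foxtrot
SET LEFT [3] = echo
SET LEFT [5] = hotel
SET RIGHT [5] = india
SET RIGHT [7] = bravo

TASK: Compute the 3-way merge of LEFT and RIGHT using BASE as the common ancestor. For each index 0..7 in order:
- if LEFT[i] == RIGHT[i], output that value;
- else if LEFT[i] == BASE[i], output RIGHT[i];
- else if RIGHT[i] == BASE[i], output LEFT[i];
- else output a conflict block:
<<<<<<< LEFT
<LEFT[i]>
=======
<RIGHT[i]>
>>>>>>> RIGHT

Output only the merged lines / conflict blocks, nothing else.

Final LEFT:  [india, alpha, echo, echo, alpha, hotel, india, alpha]
Final RIGHT: [india, delta, foxtrot, hotel, alpha, india, india, bravo]
i=0: L=india R=india -> agree -> india
i=1: L=alpha=BASE, R=delta -> take RIGHT -> delta
i=2: L=echo=BASE, R=foxtrot -> take RIGHT -> foxtrot
i=3: L=echo, R=hotel=BASE -> take LEFT -> echo
i=4: L=alpha R=alpha -> agree -> alpha
i=5: BASE=foxtrot L=hotel R=india all differ -> CONFLICT
i=6: L=india R=india -> agree -> india
i=7: BASE=hotel L=alpha R=bravo all differ -> CONFLICT

Answer: india
delta
foxtrot
echo
alpha
<<<<<<< LEFT
hotel
=======
india
>>>>>>> RIGHT
india
<<<<<<< LEFT
alpha
=======
bravo
>>>>>>> RIGHT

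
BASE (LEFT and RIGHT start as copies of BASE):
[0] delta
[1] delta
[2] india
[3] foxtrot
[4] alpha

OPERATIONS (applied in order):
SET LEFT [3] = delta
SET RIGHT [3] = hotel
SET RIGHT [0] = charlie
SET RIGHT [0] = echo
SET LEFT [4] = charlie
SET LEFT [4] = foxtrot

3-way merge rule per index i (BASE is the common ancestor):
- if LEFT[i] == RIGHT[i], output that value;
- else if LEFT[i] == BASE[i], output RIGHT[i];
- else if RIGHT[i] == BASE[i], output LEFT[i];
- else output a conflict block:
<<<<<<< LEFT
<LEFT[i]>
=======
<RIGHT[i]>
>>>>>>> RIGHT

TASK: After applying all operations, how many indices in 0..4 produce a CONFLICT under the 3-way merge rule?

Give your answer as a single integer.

Answer: 1

Derivation:
Final LEFT:  [delta, delta, india, delta, foxtrot]
Final RIGHT: [echo, delta, india, hotel, alpha]
i=0: L=delta=BASE, R=echo -> take RIGHT -> echo
i=1: L=delta R=delta -> agree -> delta
i=2: L=india R=india -> agree -> india
i=3: BASE=foxtrot L=delta R=hotel all differ -> CONFLICT
i=4: L=foxtrot, R=alpha=BASE -> take LEFT -> foxtrot
Conflict count: 1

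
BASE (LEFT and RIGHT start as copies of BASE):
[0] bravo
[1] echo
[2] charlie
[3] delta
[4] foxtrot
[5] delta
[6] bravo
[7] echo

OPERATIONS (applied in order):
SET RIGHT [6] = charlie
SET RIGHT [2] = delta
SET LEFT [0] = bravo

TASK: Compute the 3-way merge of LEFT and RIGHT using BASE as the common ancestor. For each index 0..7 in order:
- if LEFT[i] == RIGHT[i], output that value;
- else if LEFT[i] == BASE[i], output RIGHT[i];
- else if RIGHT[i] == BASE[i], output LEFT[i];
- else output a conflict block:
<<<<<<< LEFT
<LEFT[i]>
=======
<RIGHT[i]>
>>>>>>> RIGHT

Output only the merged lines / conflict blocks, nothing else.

Final LEFT:  [bravo, echo, charlie, delta, foxtrot, delta, bravo, echo]
Final RIGHT: [bravo, echo, delta, delta, foxtrot, delta, charlie, echo]
i=0: L=bravo R=bravo -> agree -> bravo
i=1: L=echo R=echo -> agree -> echo
i=2: L=charlie=BASE, R=delta -> take RIGHT -> delta
i=3: L=delta R=delta -> agree -> delta
i=4: L=foxtrot R=foxtrot -> agree -> foxtrot
i=5: L=delta R=delta -> agree -> delta
i=6: L=bravo=BASE, R=charlie -> take RIGHT -> charlie
i=7: L=echo R=echo -> agree -> echo

Answer: bravo
echo
delta
delta
foxtrot
delta
charlie
echo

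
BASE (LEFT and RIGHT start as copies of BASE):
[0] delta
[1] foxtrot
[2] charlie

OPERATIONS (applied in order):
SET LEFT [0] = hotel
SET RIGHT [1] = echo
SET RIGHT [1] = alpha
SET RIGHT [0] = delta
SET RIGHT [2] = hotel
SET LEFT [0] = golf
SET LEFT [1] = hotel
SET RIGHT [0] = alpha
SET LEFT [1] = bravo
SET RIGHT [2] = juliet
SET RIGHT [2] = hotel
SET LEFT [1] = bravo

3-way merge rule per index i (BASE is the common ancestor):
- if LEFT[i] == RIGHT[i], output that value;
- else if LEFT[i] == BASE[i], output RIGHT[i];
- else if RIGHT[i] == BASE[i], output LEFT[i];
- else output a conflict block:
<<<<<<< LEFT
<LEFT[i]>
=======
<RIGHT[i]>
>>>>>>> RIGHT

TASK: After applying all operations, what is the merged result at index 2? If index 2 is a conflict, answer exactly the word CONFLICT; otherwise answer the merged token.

Final LEFT:  [golf, bravo, charlie]
Final RIGHT: [alpha, alpha, hotel]
i=0: BASE=delta L=golf R=alpha all differ -> CONFLICT
i=1: BASE=foxtrot L=bravo R=alpha all differ -> CONFLICT
i=2: L=charlie=BASE, R=hotel -> take RIGHT -> hotel
Index 2 -> hotel

Answer: hotel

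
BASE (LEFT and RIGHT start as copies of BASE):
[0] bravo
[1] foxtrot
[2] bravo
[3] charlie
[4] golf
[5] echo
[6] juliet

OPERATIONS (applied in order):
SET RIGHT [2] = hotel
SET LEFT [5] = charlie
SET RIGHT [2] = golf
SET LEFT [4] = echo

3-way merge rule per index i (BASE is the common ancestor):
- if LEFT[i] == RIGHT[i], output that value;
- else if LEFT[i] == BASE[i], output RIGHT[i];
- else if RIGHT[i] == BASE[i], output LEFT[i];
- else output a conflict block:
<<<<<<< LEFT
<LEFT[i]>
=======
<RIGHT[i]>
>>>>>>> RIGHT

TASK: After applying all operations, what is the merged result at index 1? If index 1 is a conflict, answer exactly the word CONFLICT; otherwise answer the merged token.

Answer: foxtrot

Derivation:
Final LEFT:  [bravo, foxtrot, bravo, charlie, echo, charlie, juliet]
Final RIGHT: [bravo, foxtrot, golf, charlie, golf, echo, juliet]
i=0: L=bravo R=bravo -> agree -> bravo
i=1: L=foxtrot R=foxtrot -> agree -> foxtrot
i=2: L=bravo=BASE, R=golf -> take RIGHT -> golf
i=3: L=charlie R=charlie -> agree -> charlie
i=4: L=echo, R=golf=BASE -> take LEFT -> echo
i=5: L=charlie, R=echo=BASE -> take LEFT -> charlie
i=6: L=juliet R=juliet -> agree -> juliet
Index 1 -> foxtrot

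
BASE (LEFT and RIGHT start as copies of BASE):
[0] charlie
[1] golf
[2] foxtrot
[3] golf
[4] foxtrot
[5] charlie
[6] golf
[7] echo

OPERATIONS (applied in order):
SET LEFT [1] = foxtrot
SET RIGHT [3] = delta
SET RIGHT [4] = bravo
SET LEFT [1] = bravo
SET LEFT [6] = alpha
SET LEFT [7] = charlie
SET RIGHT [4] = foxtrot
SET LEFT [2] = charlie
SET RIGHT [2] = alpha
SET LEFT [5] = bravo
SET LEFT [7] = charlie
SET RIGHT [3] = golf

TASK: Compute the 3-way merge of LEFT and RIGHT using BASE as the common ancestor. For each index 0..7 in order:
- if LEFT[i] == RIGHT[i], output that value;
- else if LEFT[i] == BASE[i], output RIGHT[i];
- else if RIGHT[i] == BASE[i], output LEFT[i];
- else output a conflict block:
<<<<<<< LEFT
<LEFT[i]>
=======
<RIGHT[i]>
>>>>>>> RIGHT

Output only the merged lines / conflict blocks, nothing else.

Final LEFT:  [charlie, bravo, charlie, golf, foxtrot, bravo, alpha, charlie]
Final RIGHT: [charlie, golf, alpha, golf, foxtrot, charlie, golf, echo]
i=0: L=charlie R=charlie -> agree -> charlie
i=1: L=bravo, R=golf=BASE -> take LEFT -> bravo
i=2: BASE=foxtrot L=charlie R=alpha all differ -> CONFLICT
i=3: L=golf R=golf -> agree -> golf
i=4: L=foxtrot R=foxtrot -> agree -> foxtrot
i=5: L=bravo, R=charlie=BASE -> take LEFT -> bravo
i=6: L=alpha, R=golf=BASE -> take LEFT -> alpha
i=7: L=charlie, R=echo=BASE -> take LEFT -> charlie

Answer: charlie
bravo
<<<<<<< LEFT
charlie
=======
alpha
>>>>>>> RIGHT
golf
foxtrot
bravo
alpha
charlie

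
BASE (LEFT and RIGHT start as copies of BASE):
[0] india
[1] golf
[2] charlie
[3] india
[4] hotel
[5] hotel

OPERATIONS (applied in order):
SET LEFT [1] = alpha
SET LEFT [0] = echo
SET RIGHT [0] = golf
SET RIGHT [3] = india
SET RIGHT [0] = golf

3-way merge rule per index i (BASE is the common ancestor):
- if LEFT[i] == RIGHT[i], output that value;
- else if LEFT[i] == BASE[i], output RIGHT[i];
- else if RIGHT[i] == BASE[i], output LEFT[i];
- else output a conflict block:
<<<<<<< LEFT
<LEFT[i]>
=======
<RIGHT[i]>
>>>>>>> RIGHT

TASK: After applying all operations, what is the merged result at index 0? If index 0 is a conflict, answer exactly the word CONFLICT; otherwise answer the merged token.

Final LEFT:  [echo, alpha, charlie, india, hotel, hotel]
Final RIGHT: [golf, golf, charlie, india, hotel, hotel]
i=0: BASE=india L=echo R=golf all differ -> CONFLICT
i=1: L=alpha, R=golf=BASE -> take LEFT -> alpha
i=2: L=charlie R=charlie -> agree -> charlie
i=3: L=india R=india -> agree -> india
i=4: L=hotel R=hotel -> agree -> hotel
i=5: L=hotel R=hotel -> agree -> hotel
Index 0 -> CONFLICT

Answer: CONFLICT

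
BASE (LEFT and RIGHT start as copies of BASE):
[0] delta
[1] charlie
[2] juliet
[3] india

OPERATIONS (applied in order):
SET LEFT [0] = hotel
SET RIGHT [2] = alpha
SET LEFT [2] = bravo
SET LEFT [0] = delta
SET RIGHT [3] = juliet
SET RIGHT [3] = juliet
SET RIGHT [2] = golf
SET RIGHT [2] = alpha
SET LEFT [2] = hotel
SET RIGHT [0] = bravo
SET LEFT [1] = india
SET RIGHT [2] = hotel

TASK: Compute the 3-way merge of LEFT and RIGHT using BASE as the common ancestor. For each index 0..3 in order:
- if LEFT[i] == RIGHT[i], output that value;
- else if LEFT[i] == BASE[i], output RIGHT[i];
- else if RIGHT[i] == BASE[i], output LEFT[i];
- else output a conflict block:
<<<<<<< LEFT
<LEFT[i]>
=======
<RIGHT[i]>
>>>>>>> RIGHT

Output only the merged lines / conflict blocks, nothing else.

Final LEFT:  [delta, india, hotel, india]
Final RIGHT: [bravo, charlie, hotel, juliet]
i=0: L=delta=BASE, R=bravo -> take RIGHT -> bravo
i=1: L=india, R=charlie=BASE -> take LEFT -> india
i=2: L=hotel R=hotel -> agree -> hotel
i=3: L=india=BASE, R=juliet -> take RIGHT -> juliet

Answer: bravo
india
hotel
juliet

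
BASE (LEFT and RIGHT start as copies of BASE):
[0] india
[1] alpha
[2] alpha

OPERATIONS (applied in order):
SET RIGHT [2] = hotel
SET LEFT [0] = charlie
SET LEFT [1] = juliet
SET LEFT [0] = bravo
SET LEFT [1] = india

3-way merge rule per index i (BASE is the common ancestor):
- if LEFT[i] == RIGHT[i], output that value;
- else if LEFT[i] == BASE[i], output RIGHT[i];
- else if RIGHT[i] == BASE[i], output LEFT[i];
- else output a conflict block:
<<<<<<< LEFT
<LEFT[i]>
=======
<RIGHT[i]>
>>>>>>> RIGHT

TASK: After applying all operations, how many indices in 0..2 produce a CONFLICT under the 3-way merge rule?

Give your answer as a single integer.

Answer: 0

Derivation:
Final LEFT:  [bravo, india, alpha]
Final RIGHT: [india, alpha, hotel]
i=0: L=bravo, R=india=BASE -> take LEFT -> bravo
i=1: L=india, R=alpha=BASE -> take LEFT -> india
i=2: L=alpha=BASE, R=hotel -> take RIGHT -> hotel
Conflict count: 0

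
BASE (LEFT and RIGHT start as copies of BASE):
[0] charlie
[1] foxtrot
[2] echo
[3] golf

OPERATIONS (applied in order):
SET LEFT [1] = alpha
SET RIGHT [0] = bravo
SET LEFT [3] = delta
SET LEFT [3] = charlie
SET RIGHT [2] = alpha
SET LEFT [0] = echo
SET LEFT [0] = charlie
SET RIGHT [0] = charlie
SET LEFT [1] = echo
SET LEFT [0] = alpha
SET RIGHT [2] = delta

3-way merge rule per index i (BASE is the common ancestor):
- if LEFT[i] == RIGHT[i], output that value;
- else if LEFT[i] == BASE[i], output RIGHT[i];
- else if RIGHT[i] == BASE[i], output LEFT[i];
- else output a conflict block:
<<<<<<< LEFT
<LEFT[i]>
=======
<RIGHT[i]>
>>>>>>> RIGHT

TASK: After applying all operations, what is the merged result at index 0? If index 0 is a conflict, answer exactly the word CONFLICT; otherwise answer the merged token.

Answer: alpha

Derivation:
Final LEFT:  [alpha, echo, echo, charlie]
Final RIGHT: [charlie, foxtrot, delta, golf]
i=0: L=alpha, R=charlie=BASE -> take LEFT -> alpha
i=1: L=echo, R=foxtrot=BASE -> take LEFT -> echo
i=2: L=echo=BASE, R=delta -> take RIGHT -> delta
i=3: L=charlie, R=golf=BASE -> take LEFT -> charlie
Index 0 -> alpha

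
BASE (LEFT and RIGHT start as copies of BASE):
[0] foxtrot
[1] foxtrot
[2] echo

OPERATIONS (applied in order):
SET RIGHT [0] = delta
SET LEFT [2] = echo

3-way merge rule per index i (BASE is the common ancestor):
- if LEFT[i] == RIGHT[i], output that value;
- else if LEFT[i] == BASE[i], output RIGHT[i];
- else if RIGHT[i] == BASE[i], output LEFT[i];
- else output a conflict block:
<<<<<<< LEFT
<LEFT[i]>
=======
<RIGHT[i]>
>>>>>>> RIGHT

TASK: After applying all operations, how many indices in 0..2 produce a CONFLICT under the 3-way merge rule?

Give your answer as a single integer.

Answer: 0

Derivation:
Final LEFT:  [foxtrot, foxtrot, echo]
Final RIGHT: [delta, foxtrot, echo]
i=0: L=foxtrot=BASE, R=delta -> take RIGHT -> delta
i=1: L=foxtrot R=foxtrot -> agree -> foxtrot
i=2: L=echo R=echo -> agree -> echo
Conflict count: 0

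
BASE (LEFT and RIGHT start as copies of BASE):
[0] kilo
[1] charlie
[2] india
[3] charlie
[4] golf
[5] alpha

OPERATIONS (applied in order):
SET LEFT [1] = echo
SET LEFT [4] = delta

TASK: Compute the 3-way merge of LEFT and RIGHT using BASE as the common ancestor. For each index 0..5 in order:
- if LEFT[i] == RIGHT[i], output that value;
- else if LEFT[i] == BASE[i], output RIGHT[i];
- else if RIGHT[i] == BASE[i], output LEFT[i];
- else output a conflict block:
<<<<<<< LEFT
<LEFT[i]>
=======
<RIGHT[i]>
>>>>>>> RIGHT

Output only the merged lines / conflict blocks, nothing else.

Final LEFT:  [kilo, echo, india, charlie, delta, alpha]
Final RIGHT: [kilo, charlie, india, charlie, golf, alpha]
i=0: L=kilo R=kilo -> agree -> kilo
i=1: L=echo, R=charlie=BASE -> take LEFT -> echo
i=2: L=india R=india -> agree -> india
i=3: L=charlie R=charlie -> agree -> charlie
i=4: L=delta, R=golf=BASE -> take LEFT -> delta
i=5: L=alpha R=alpha -> agree -> alpha

Answer: kilo
echo
india
charlie
delta
alpha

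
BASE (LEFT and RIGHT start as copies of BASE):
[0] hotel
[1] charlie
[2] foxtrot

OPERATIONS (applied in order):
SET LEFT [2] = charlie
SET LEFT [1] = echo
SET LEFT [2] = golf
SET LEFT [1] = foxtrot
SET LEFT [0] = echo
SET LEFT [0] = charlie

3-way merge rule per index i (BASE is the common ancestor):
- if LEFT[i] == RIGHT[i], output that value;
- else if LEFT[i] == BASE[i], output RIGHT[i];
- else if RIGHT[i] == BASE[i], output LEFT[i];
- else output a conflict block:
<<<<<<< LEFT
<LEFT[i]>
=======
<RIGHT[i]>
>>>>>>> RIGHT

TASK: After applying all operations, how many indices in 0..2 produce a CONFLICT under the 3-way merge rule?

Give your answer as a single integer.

Answer: 0

Derivation:
Final LEFT:  [charlie, foxtrot, golf]
Final RIGHT: [hotel, charlie, foxtrot]
i=0: L=charlie, R=hotel=BASE -> take LEFT -> charlie
i=1: L=foxtrot, R=charlie=BASE -> take LEFT -> foxtrot
i=2: L=golf, R=foxtrot=BASE -> take LEFT -> golf
Conflict count: 0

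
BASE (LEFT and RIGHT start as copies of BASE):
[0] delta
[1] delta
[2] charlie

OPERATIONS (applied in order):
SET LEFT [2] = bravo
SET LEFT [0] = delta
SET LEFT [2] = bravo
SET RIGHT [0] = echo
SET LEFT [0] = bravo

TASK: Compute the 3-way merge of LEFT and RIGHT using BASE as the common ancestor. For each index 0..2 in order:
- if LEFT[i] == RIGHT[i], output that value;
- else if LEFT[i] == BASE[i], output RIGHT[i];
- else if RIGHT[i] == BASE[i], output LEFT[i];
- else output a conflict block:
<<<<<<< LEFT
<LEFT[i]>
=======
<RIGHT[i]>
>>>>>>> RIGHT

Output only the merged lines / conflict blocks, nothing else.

Final LEFT:  [bravo, delta, bravo]
Final RIGHT: [echo, delta, charlie]
i=0: BASE=delta L=bravo R=echo all differ -> CONFLICT
i=1: L=delta R=delta -> agree -> delta
i=2: L=bravo, R=charlie=BASE -> take LEFT -> bravo

Answer: <<<<<<< LEFT
bravo
=======
echo
>>>>>>> RIGHT
delta
bravo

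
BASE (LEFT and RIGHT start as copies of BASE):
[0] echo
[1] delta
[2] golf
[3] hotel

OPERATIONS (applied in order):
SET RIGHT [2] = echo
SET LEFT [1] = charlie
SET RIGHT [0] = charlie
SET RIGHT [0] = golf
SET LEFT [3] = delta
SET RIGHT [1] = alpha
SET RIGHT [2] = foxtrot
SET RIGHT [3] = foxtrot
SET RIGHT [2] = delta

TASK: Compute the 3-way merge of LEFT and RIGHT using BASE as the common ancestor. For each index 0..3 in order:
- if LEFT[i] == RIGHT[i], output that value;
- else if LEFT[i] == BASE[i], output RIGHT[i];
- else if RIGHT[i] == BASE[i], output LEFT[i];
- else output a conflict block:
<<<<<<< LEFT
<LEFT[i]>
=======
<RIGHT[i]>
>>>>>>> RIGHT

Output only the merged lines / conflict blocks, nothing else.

Final LEFT:  [echo, charlie, golf, delta]
Final RIGHT: [golf, alpha, delta, foxtrot]
i=0: L=echo=BASE, R=golf -> take RIGHT -> golf
i=1: BASE=delta L=charlie R=alpha all differ -> CONFLICT
i=2: L=golf=BASE, R=delta -> take RIGHT -> delta
i=3: BASE=hotel L=delta R=foxtrot all differ -> CONFLICT

Answer: golf
<<<<<<< LEFT
charlie
=======
alpha
>>>>>>> RIGHT
delta
<<<<<<< LEFT
delta
=======
foxtrot
>>>>>>> RIGHT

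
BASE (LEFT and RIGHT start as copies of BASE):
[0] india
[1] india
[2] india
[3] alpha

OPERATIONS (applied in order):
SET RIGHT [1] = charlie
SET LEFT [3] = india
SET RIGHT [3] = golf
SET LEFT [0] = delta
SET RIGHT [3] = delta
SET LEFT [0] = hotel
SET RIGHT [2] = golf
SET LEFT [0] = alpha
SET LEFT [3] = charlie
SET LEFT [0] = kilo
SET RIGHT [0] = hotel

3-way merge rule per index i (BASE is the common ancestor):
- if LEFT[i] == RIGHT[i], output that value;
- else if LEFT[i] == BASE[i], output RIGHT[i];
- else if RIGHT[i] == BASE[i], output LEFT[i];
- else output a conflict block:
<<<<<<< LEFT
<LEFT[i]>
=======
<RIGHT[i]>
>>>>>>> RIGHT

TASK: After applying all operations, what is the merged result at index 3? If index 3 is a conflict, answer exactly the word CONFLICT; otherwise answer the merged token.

Final LEFT:  [kilo, india, india, charlie]
Final RIGHT: [hotel, charlie, golf, delta]
i=0: BASE=india L=kilo R=hotel all differ -> CONFLICT
i=1: L=india=BASE, R=charlie -> take RIGHT -> charlie
i=2: L=india=BASE, R=golf -> take RIGHT -> golf
i=3: BASE=alpha L=charlie R=delta all differ -> CONFLICT
Index 3 -> CONFLICT

Answer: CONFLICT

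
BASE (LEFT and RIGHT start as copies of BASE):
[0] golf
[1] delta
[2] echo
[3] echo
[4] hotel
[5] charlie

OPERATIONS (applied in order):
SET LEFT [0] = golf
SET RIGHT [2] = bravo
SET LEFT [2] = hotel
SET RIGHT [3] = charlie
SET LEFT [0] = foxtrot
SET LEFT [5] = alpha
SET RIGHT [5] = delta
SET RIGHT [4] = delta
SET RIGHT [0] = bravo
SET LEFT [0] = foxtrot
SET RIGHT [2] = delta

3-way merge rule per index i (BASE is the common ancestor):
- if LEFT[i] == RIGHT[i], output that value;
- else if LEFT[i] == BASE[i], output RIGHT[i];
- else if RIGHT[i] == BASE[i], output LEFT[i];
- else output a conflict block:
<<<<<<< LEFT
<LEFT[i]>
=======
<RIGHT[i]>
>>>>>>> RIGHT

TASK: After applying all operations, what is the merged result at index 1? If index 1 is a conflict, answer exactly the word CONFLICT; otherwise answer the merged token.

Answer: delta

Derivation:
Final LEFT:  [foxtrot, delta, hotel, echo, hotel, alpha]
Final RIGHT: [bravo, delta, delta, charlie, delta, delta]
i=0: BASE=golf L=foxtrot R=bravo all differ -> CONFLICT
i=1: L=delta R=delta -> agree -> delta
i=2: BASE=echo L=hotel R=delta all differ -> CONFLICT
i=3: L=echo=BASE, R=charlie -> take RIGHT -> charlie
i=4: L=hotel=BASE, R=delta -> take RIGHT -> delta
i=5: BASE=charlie L=alpha R=delta all differ -> CONFLICT
Index 1 -> delta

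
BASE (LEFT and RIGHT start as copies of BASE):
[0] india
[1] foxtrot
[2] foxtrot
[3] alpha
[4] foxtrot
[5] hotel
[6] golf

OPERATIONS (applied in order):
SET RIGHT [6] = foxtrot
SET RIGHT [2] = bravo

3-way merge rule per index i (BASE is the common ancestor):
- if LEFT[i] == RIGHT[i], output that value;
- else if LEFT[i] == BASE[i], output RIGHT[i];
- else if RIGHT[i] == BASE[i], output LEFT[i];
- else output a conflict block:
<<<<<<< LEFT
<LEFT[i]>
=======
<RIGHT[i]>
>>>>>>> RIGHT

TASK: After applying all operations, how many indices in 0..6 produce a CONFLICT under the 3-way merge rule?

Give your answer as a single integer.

Final LEFT:  [india, foxtrot, foxtrot, alpha, foxtrot, hotel, golf]
Final RIGHT: [india, foxtrot, bravo, alpha, foxtrot, hotel, foxtrot]
i=0: L=india R=india -> agree -> india
i=1: L=foxtrot R=foxtrot -> agree -> foxtrot
i=2: L=foxtrot=BASE, R=bravo -> take RIGHT -> bravo
i=3: L=alpha R=alpha -> agree -> alpha
i=4: L=foxtrot R=foxtrot -> agree -> foxtrot
i=5: L=hotel R=hotel -> agree -> hotel
i=6: L=golf=BASE, R=foxtrot -> take RIGHT -> foxtrot
Conflict count: 0

Answer: 0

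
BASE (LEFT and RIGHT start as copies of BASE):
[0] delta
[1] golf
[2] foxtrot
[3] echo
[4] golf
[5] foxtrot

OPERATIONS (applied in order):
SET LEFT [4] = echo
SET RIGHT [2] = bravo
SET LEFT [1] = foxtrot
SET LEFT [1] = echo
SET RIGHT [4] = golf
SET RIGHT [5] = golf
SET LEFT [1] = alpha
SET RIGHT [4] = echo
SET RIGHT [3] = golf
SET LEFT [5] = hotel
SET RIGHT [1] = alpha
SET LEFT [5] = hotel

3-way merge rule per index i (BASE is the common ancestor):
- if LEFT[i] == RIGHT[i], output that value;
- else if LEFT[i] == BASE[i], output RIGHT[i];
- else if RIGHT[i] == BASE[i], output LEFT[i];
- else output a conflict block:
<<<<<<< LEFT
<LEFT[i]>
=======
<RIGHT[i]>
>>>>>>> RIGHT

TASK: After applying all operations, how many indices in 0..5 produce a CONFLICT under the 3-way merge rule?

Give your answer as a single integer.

Final LEFT:  [delta, alpha, foxtrot, echo, echo, hotel]
Final RIGHT: [delta, alpha, bravo, golf, echo, golf]
i=0: L=delta R=delta -> agree -> delta
i=1: L=alpha R=alpha -> agree -> alpha
i=2: L=foxtrot=BASE, R=bravo -> take RIGHT -> bravo
i=3: L=echo=BASE, R=golf -> take RIGHT -> golf
i=4: L=echo R=echo -> agree -> echo
i=5: BASE=foxtrot L=hotel R=golf all differ -> CONFLICT
Conflict count: 1

Answer: 1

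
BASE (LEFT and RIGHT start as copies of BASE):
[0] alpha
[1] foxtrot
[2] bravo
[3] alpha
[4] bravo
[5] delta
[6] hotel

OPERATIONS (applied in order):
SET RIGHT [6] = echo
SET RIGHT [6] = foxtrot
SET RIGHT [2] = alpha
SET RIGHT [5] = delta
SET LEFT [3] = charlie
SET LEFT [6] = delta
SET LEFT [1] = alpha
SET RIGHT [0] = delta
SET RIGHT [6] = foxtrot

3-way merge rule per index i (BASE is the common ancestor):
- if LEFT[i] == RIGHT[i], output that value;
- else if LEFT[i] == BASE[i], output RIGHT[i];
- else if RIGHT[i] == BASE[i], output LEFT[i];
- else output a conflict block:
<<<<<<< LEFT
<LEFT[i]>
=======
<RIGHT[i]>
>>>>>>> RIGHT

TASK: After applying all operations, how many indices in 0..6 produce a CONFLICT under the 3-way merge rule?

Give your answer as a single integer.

Answer: 1

Derivation:
Final LEFT:  [alpha, alpha, bravo, charlie, bravo, delta, delta]
Final RIGHT: [delta, foxtrot, alpha, alpha, bravo, delta, foxtrot]
i=0: L=alpha=BASE, R=delta -> take RIGHT -> delta
i=1: L=alpha, R=foxtrot=BASE -> take LEFT -> alpha
i=2: L=bravo=BASE, R=alpha -> take RIGHT -> alpha
i=3: L=charlie, R=alpha=BASE -> take LEFT -> charlie
i=4: L=bravo R=bravo -> agree -> bravo
i=5: L=delta R=delta -> agree -> delta
i=6: BASE=hotel L=delta R=foxtrot all differ -> CONFLICT
Conflict count: 1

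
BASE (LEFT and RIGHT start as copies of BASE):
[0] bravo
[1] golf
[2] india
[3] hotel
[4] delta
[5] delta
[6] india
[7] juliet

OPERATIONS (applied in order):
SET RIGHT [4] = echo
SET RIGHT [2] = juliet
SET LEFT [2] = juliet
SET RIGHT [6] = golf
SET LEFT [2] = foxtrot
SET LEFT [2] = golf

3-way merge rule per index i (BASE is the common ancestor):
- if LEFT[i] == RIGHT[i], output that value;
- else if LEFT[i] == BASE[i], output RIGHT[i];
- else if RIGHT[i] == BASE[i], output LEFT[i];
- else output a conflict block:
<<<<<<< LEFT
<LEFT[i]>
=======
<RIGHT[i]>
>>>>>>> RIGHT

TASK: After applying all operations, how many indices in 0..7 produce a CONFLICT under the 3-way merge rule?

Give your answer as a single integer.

Final LEFT:  [bravo, golf, golf, hotel, delta, delta, india, juliet]
Final RIGHT: [bravo, golf, juliet, hotel, echo, delta, golf, juliet]
i=0: L=bravo R=bravo -> agree -> bravo
i=1: L=golf R=golf -> agree -> golf
i=2: BASE=india L=golf R=juliet all differ -> CONFLICT
i=3: L=hotel R=hotel -> agree -> hotel
i=4: L=delta=BASE, R=echo -> take RIGHT -> echo
i=5: L=delta R=delta -> agree -> delta
i=6: L=india=BASE, R=golf -> take RIGHT -> golf
i=7: L=juliet R=juliet -> agree -> juliet
Conflict count: 1

Answer: 1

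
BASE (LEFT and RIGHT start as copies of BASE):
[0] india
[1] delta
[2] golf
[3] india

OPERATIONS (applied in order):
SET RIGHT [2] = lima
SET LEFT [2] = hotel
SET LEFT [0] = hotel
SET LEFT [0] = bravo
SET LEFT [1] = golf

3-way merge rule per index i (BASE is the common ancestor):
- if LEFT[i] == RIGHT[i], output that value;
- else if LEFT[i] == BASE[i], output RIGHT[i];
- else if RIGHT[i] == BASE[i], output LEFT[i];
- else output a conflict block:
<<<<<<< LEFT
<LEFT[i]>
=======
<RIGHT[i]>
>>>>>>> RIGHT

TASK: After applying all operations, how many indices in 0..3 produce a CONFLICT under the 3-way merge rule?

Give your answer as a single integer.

Answer: 1

Derivation:
Final LEFT:  [bravo, golf, hotel, india]
Final RIGHT: [india, delta, lima, india]
i=0: L=bravo, R=india=BASE -> take LEFT -> bravo
i=1: L=golf, R=delta=BASE -> take LEFT -> golf
i=2: BASE=golf L=hotel R=lima all differ -> CONFLICT
i=3: L=india R=india -> agree -> india
Conflict count: 1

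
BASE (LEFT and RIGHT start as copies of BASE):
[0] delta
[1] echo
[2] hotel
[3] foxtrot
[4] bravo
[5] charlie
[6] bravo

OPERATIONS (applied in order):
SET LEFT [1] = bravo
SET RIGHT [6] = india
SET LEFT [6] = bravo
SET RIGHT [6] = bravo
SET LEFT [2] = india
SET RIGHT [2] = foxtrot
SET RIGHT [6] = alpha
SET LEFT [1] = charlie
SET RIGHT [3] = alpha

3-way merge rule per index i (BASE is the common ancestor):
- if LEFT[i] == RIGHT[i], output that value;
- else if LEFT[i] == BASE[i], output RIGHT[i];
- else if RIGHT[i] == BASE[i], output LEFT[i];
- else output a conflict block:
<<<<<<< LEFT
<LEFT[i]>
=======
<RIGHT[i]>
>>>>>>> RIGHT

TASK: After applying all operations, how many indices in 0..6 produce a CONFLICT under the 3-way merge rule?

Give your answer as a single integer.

Final LEFT:  [delta, charlie, india, foxtrot, bravo, charlie, bravo]
Final RIGHT: [delta, echo, foxtrot, alpha, bravo, charlie, alpha]
i=0: L=delta R=delta -> agree -> delta
i=1: L=charlie, R=echo=BASE -> take LEFT -> charlie
i=2: BASE=hotel L=india R=foxtrot all differ -> CONFLICT
i=3: L=foxtrot=BASE, R=alpha -> take RIGHT -> alpha
i=4: L=bravo R=bravo -> agree -> bravo
i=5: L=charlie R=charlie -> agree -> charlie
i=6: L=bravo=BASE, R=alpha -> take RIGHT -> alpha
Conflict count: 1

Answer: 1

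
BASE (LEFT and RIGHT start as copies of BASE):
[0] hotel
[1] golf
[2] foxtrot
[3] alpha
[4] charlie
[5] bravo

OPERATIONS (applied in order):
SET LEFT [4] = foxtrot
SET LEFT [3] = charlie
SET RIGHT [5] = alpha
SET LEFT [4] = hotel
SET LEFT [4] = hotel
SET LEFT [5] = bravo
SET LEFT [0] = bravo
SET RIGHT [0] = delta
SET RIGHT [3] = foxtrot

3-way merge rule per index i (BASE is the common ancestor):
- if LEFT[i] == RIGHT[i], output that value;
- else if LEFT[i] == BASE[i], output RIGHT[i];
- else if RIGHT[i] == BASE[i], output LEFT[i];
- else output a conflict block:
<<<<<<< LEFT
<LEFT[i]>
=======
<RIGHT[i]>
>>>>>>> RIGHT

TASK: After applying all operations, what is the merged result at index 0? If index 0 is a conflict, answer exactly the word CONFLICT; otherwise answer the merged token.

Answer: CONFLICT

Derivation:
Final LEFT:  [bravo, golf, foxtrot, charlie, hotel, bravo]
Final RIGHT: [delta, golf, foxtrot, foxtrot, charlie, alpha]
i=0: BASE=hotel L=bravo R=delta all differ -> CONFLICT
i=1: L=golf R=golf -> agree -> golf
i=2: L=foxtrot R=foxtrot -> agree -> foxtrot
i=3: BASE=alpha L=charlie R=foxtrot all differ -> CONFLICT
i=4: L=hotel, R=charlie=BASE -> take LEFT -> hotel
i=5: L=bravo=BASE, R=alpha -> take RIGHT -> alpha
Index 0 -> CONFLICT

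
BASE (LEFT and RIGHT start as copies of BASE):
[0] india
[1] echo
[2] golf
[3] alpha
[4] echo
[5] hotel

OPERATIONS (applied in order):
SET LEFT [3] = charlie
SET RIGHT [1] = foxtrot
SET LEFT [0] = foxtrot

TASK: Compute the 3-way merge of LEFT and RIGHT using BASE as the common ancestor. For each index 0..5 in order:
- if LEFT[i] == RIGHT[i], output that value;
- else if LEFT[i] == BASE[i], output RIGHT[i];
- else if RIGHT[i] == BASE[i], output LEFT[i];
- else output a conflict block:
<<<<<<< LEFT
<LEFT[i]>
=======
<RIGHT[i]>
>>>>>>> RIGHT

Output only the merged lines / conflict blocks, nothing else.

Answer: foxtrot
foxtrot
golf
charlie
echo
hotel

Derivation:
Final LEFT:  [foxtrot, echo, golf, charlie, echo, hotel]
Final RIGHT: [india, foxtrot, golf, alpha, echo, hotel]
i=0: L=foxtrot, R=india=BASE -> take LEFT -> foxtrot
i=1: L=echo=BASE, R=foxtrot -> take RIGHT -> foxtrot
i=2: L=golf R=golf -> agree -> golf
i=3: L=charlie, R=alpha=BASE -> take LEFT -> charlie
i=4: L=echo R=echo -> agree -> echo
i=5: L=hotel R=hotel -> agree -> hotel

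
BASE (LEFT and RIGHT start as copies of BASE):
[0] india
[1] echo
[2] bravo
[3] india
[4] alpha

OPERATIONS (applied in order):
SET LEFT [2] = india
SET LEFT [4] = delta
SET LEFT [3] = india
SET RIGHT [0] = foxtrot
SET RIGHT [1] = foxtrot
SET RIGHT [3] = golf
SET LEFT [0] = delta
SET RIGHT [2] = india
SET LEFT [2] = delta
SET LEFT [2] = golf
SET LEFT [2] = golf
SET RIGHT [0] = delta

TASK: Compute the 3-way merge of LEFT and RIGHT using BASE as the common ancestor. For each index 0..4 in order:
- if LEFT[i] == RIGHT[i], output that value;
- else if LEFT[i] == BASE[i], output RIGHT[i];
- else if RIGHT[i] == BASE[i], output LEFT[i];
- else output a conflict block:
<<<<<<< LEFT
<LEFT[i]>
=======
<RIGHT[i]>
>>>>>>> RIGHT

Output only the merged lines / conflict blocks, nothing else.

Final LEFT:  [delta, echo, golf, india, delta]
Final RIGHT: [delta, foxtrot, india, golf, alpha]
i=0: L=delta R=delta -> agree -> delta
i=1: L=echo=BASE, R=foxtrot -> take RIGHT -> foxtrot
i=2: BASE=bravo L=golf R=india all differ -> CONFLICT
i=3: L=india=BASE, R=golf -> take RIGHT -> golf
i=4: L=delta, R=alpha=BASE -> take LEFT -> delta

Answer: delta
foxtrot
<<<<<<< LEFT
golf
=======
india
>>>>>>> RIGHT
golf
delta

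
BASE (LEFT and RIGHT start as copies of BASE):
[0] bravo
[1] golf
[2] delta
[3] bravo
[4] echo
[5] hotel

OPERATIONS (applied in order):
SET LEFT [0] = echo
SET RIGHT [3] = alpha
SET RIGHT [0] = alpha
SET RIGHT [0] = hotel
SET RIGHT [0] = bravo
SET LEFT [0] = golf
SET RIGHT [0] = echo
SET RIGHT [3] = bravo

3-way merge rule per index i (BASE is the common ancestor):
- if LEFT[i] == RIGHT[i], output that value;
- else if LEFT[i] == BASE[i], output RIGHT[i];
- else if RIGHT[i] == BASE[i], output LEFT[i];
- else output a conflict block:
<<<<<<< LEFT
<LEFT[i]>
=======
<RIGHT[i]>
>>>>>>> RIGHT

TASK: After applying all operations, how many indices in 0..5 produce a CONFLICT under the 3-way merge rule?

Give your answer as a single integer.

Final LEFT:  [golf, golf, delta, bravo, echo, hotel]
Final RIGHT: [echo, golf, delta, bravo, echo, hotel]
i=0: BASE=bravo L=golf R=echo all differ -> CONFLICT
i=1: L=golf R=golf -> agree -> golf
i=2: L=delta R=delta -> agree -> delta
i=3: L=bravo R=bravo -> agree -> bravo
i=4: L=echo R=echo -> agree -> echo
i=5: L=hotel R=hotel -> agree -> hotel
Conflict count: 1

Answer: 1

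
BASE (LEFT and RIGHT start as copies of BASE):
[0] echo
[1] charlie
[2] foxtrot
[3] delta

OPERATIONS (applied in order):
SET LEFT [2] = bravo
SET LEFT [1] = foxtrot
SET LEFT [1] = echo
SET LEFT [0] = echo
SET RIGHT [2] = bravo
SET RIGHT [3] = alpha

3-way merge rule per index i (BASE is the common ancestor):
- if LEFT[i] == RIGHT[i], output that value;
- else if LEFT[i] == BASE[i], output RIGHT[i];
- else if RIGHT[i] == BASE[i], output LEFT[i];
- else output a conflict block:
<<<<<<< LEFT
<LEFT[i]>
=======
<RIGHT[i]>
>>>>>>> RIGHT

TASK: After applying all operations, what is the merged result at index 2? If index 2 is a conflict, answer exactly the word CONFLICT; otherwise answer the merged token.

Final LEFT:  [echo, echo, bravo, delta]
Final RIGHT: [echo, charlie, bravo, alpha]
i=0: L=echo R=echo -> agree -> echo
i=1: L=echo, R=charlie=BASE -> take LEFT -> echo
i=2: L=bravo R=bravo -> agree -> bravo
i=3: L=delta=BASE, R=alpha -> take RIGHT -> alpha
Index 2 -> bravo

Answer: bravo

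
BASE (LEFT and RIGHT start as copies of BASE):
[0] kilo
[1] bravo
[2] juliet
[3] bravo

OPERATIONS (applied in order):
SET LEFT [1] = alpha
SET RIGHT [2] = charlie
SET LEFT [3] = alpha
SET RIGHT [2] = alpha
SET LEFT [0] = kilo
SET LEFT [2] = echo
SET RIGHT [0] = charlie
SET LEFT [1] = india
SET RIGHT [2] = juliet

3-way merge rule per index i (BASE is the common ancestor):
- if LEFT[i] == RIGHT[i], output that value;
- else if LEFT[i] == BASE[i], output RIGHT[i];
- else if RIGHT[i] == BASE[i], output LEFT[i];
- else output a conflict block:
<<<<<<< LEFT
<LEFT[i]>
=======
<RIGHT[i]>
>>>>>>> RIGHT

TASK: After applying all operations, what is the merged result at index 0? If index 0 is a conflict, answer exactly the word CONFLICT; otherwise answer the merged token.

Final LEFT:  [kilo, india, echo, alpha]
Final RIGHT: [charlie, bravo, juliet, bravo]
i=0: L=kilo=BASE, R=charlie -> take RIGHT -> charlie
i=1: L=india, R=bravo=BASE -> take LEFT -> india
i=2: L=echo, R=juliet=BASE -> take LEFT -> echo
i=3: L=alpha, R=bravo=BASE -> take LEFT -> alpha
Index 0 -> charlie

Answer: charlie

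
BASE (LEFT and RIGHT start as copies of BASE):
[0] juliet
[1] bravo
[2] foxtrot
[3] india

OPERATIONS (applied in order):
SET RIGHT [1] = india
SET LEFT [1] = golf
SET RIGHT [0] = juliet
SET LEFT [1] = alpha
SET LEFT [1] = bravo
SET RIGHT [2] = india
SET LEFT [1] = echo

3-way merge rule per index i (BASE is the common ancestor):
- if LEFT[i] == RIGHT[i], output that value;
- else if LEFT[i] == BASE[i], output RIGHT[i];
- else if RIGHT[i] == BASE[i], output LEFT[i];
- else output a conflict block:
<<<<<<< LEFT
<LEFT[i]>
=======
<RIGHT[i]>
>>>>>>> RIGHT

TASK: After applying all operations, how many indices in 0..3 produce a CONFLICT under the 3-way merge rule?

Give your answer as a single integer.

Final LEFT:  [juliet, echo, foxtrot, india]
Final RIGHT: [juliet, india, india, india]
i=0: L=juliet R=juliet -> agree -> juliet
i=1: BASE=bravo L=echo R=india all differ -> CONFLICT
i=2: L=foxtrot=BASE, R=india -> take RIGHT -> india
i=3: L=india R=india -> agree -> india
Conflict count: 1

Answer: 1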